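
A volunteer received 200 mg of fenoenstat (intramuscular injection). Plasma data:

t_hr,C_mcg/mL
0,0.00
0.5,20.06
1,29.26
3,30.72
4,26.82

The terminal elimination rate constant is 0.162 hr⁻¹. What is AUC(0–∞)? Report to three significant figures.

Trapezoidal AUC_0→4:
  [0→0.5]: (0.00+20.06)/2 × 0.5 = 5.015
  [0.5→1]: (20.06+29.26)/2 × 0.5 = 12.33
  [1→3]: (29.26+30.72)/2 × 2 = 59.98
  [3→4]: (30.72+26.82)/2 × 1 = 28.77
  Sum = 106.095 mcg/mL·hr
Extrapolated tail: C_last / k_e = 26.82 / 0.162 = 165.556
AUC_0→∞ = 106.095 + 165.556 = 271.651 mcg/mL·hr

AUC = 272 mcg/mL·hr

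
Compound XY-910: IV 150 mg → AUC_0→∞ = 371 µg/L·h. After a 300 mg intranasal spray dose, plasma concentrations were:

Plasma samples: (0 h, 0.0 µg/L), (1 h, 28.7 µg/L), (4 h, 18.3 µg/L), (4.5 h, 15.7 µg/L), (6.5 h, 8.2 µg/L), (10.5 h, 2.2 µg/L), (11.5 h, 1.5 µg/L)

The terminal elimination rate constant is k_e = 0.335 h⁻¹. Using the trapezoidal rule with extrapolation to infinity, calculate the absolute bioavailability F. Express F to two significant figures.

F = 0.19

Trapezoidal AUC_0→11.5 (intranasal spray):
  [0→1]: (0.0+28.7)/2 × 1 = 14.35
  [1→4]: (28.7+18.3)/2 × 3 = 70.5
  [4→4.5]: (18.3+15.7)/2 × 0.5 = 8.5
  [4.5→6.5]: (15.7+8.2)/2 × 2 = 23.9
  [6.5→10.5]: (8.2+2.2)/2 × 4 = 20.8
  [10.5→11.5]: (2.2+1.5)/2 × 1 = 1.85
  Sum = 139.9 µg/L·h
Tail: C_last/k_e = 1.5/0.335 = 4.478
AUC_0→∞ (intranasal spray) = 139.9 + 4.478 = 144.378 µg/L·h
F = (AUC_ev/D_ev)/(AUC_iv/D_iv) = (144.378/300)/(371/150) = 0.48126/2.47333 = 0.1946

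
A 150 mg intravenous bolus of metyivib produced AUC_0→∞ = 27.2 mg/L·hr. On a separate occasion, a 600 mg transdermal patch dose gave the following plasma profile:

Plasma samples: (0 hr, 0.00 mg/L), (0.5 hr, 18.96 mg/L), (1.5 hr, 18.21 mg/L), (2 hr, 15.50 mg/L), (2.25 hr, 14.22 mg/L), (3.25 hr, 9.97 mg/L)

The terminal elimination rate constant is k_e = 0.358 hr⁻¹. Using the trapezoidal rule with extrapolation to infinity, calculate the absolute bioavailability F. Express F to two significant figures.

Trapezoidal AUC_0→3.25 (transdermal patch):
  [0→0.5]: (0.00+18.96)/2 × 0.5 = 4.74
  [0.5→1.5]: (18.96+18.21)/2 × 1 = 18.585
  [1.5→2]: (18.21+15.50)/2 × 0.5 = 8.4275
  [2→2.25]: (15.50+14.22)/2 × 0.25 = 3.715
  [2.25→3.25]: (14.22+9.97)/2 × 1 = 12.095
  Sum = 47.5625 mg/L·hr
Tail: C_last/k_e = 9.97/0.358 = 27.849
AUC_0→∞ (transdermal patch) = 47.5625 + 27.849 = 75.4115 mg/L·hr
F = (AUC_ev/D_ev)/(AUC_iv/D_iv) = (75.4115/600)/(27.2/150) = 0.125686/0.181333 = 0.6931

F = 0.69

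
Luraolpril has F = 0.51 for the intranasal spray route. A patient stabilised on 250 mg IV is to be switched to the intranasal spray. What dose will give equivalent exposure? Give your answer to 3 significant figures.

For equal systemic exposure: F × D_ev = D_iv
D_ev = D_iv / F = 250 / 0.51 = 490.196 mg

D_intranasal = 490 mg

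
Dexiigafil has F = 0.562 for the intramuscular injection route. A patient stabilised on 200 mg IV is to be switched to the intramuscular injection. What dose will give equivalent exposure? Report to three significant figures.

For equal systemic exposure: F × D_ev = D_iv
D_ev = D_iv / F = 200 / 0.562 = 355.872 mg

D_intramuscular = 356 mg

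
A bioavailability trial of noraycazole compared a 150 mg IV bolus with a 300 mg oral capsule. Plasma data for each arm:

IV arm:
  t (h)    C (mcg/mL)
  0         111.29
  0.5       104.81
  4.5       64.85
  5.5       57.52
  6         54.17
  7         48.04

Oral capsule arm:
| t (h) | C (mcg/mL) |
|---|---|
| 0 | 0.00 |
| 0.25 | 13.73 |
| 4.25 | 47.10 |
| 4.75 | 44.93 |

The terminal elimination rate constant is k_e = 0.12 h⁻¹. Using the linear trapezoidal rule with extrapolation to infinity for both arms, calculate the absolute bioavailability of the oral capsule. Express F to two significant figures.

F = 0.28

Trapezoidal AUC_0→7 (IV):
  [0→0.5]: (111.29+104.81)/2 × 0.5 = 54.025
  [0.5→4.5]: (104.81+64.85)/2 × 4 = 339.32
  [4.5→5.5]: (64.85+57.52)/2 × 1 = 61.185
  [5.5→6]: (57.52+54.17)/2 × 0.5 = 27.9225
  [6→7]: (54.17+48.04)/2 × 1 = 51.105
  Sum = 533.5575 mcg/mL·h
IV tail: 48.04/0.12 = 400.333; AUC_iv,0→∞ = 533.5575 + 400.333 = 933.8905 mcg/mL·h
Trapezoidal AUC_0→4.75 (oral capsule):
  [0→0.25]: (0.00+13.73)/2 × 0.25 = 1.71625
  [0.25→4.25]: (13.73+47.10)/2 × 4 = 121.66
  [4.25→4.75]: (47.10+44.93)/2 × 0.5 = 23.0075
  Sum = 146.38375 mcg/mL·h
oral capsule tail: 44.93/0.12 = 374.417; AUC_ev,0→∞ = 146.38375 + 374.417 = 520.80075 mcg/mL·h
F = (AUC_ev/D_ev)/(AUC_iv/D_iv) = (520.80075/300)/(933.8905/150) = 1.7360025/6.22594 = 0.2788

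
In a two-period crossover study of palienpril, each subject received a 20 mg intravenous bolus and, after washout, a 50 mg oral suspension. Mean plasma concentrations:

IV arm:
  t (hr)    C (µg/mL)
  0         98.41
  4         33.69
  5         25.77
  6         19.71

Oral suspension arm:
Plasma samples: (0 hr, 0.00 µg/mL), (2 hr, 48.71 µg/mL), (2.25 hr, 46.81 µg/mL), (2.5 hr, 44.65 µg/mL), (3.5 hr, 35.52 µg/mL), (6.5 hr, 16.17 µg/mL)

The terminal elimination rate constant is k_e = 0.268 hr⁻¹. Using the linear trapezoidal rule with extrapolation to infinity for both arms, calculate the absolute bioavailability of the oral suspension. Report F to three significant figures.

F = 0.256

Trapezoidal AUC_0→6 (IV):
  [0→4]: (98.41+33.69)/2 × 4 = 264.2
  [4→5]: (33.69+25.77)/2 × 1 = 29.73
  [5→6]: (25.77+19.71)/2 × 1 = 22.74
  Sum = 316.67 µg/mL·hr
IV tail: 19.71/0.268 = 73.545; AUC_iv,0→∞ = 316.67 + 73.545 = 390.215 µg/mL·hr
Trapezoidal AUC_0→6.5 (oral suspension):
  [0→2]: (0.00+48.71)/2 × 2 = 48.71
  [2→2.25]: (48.71+46.81)/2 × 0.25 = 11.94
  [2.25→2.5]: (46.81+44.65)/2 × 0.25 = 11.4325
  [2.5→3.5]: (44.65+35.52)/2 × 1 = 40.085
  [3.5→6.5]: (35.52+16.17)/2 × 3 = 77.535
  Sum = 189.7025 µg/mL·hr
oral suspension tail: 16.17/0.268 = 60.336; AUC_ev,0→∞ = 189.7025 + 60.336 = 250.0385 µg/mL·hr
F = (AUC_ev/D_ev)/(AUC_iv/D_iv) = (250.0385/50)/(390.215/20) = 5.00077/19.51075 = 0.2563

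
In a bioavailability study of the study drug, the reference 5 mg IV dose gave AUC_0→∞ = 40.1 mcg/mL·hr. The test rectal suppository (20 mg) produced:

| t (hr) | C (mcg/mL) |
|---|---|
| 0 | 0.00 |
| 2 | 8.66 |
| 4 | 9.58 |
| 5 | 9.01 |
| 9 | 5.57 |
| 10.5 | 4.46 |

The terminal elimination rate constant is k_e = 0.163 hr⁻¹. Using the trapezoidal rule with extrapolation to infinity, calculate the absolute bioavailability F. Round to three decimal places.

F = 0.625

Trapezoidal AUC_0→10.5 (rectal suppository):
  [0→2]: (0.00+8.66)/2 × 2 = 8.66
  [2→4]: (8.66+9.58)/2 × 2 = 18.24
  [4→5]: (9.58+9.01)/2 × 1 = 9.295
  [5→9]: (9.01+5.57)/2 × 4 = 29.16
  [9→10.5]: (5.57+4.46)/2 × 1.5 = 7.5225
  Sum = 72.8775 mcg/mL·hr
Tail: C_last/k_e = 4.46/0.163 = 27.362
AUC_0→∞ (rectal suppository) = 72.8775 + 27.362 = 100.2395 mcg/mL·hr
F = (AUC_ev/D_ev)/(AUC_iv/D_iv) = (100.2395/20)/(40.1/5) = 5.011975/8.02 = 0.6249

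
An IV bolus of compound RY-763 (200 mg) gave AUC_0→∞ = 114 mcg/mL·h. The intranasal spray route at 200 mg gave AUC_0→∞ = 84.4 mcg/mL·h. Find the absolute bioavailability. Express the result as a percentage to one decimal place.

F = 74.0%

F = (AUC_ev / D_ev) / (AUC_iv / D_iv)
  = (84.4/200) / (114/200)
  = 0.422 / 0.57 = 0.7404
  = 74.04%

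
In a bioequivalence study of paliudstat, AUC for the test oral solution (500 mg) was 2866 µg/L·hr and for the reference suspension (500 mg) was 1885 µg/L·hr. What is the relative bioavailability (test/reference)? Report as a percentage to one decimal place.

F_rel = 152.0%

F_rel = (AUC_test/D_test) / (AUC_ref/D_ref)
      = (2866/500) / (1885/500)
      = 5.732 / 3.77 = 1.5204 = 152.04%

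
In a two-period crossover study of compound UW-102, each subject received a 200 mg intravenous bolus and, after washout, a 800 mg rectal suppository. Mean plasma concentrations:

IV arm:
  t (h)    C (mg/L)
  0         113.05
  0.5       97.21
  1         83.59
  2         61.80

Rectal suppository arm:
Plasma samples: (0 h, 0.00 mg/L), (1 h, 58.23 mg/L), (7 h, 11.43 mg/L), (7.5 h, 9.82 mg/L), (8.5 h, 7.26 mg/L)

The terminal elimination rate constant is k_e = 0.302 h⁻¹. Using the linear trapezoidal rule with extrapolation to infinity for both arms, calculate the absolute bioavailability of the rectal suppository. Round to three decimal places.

Trapezoidal AUC_0→2 (IV):
  [0→0.5]: (113.05+97.21)/2 × 0.5 = 52.565
  [0.5→1]: (97.21+83.59)/2 × 0.5 = 45.2
  [1→2]: (83.59+61.80)/2 × 1 = 72.695
  Sum = 170.46 mg/L·h
IV tail: 61.80/0.302 = 204.636; AUC_iv,0→∞ = 170.46 + 204.636 = 375.096 mg/L·h
Trapezoidal AUC_0→8.5 (rectal suppository):
  [0→1]: (0.00+58.23)/2 × 1 = 29.115
  [1→7]: (58.23+11.43)/2 × 6 = 208.98
  [7→7.5]: (11.43+9.82)/2 × 0.5 = 5.3125
  [7.5→8.5]: (9.82+7.26)/2 × 1 = 8.54
  Sum = 251.9475 mg/L·h
rectal suppository tail: 7.26/0.302 = 24.040; AUC_ev,0→∞ = 251.9475 + 24.040 = 275.9875 mg/L·h
F = (AUC_ev/D_ev)/(AUC_iv/D_iv) = (275.9875/800)/(375.096/200) = 0.344984/1.87548 = 0.1839

F = 0.184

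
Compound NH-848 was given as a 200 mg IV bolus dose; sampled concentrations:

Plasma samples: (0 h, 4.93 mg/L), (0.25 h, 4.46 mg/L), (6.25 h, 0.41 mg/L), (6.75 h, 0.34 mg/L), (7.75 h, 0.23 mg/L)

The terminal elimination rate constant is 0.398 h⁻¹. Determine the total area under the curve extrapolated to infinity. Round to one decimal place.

Trapezoidal AUC_0→7.75:
  [0→0.25]: (4.93+4.46)/2 × 0.25 = 1.17375
  [0.25→6.25]: (4.46+0.41)/2 × 6 = 14.61
  [6.25→6.75]: (0.41+0.34)/2 × 0.5 = 0.1875
  [6.75→7.75]: (0.34+0.23)/2 × 1 = 0.285
  Sum = 16.25625 mg/L·h
Extrapolated tail: C_last / k_e = 0.23 / 0.398 = 0.578
AUC_0→∞ = 16.25625 + 0.578 = 16.83425 mg/L·h

AUC = 16.8 mg/L·h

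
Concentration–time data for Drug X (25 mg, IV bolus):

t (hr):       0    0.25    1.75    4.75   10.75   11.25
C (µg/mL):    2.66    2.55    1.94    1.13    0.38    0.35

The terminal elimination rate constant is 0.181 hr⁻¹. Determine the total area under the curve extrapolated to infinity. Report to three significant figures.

AUC = 15.3 µg/mL·hr

Trapezoidal AUC_0→11.25:
  [0→0.25]: (2.66+2.55)/2 × 0.25 = 0.65125
  [0.25→1.75]: (2.55+1.94)/2 × 1.5 = 3.3675
  [1.75→4.75]: (1.94+1.13)/2 × 3 = 4.605
  [4.75→10.75]: (1.13+0.38)/2 × 6 = 4.53
  [10.75→11.25]: (0.38+0.35)/2 × 0.5 = 0.1825
  Sum = 13.33625 µg/mL·hr
Extrapolated tail: C_last / k_e = 0.35 / 0.181 = 1.934
AUC_0→∞ = 13.33625 + 1.934 = 15.27025 µg/mL·hr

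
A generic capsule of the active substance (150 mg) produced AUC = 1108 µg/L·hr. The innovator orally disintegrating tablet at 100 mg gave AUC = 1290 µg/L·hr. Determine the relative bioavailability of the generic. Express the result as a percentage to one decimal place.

F_rel = (AUC_test/D_test) / (AUC_ref/D_ref)
      = (1108/150) / (1290/100)
      = 7.38667 / 12.9 = 0.5726 = 57.26%

F_rel = 57.3%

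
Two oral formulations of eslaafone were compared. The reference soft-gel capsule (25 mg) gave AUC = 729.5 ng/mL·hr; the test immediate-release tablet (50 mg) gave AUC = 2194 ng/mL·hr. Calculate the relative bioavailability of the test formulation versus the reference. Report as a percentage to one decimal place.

F_rel = (AUC_test/D_test) / (AUC_ref/D_ref)
      = (2194/50) / (729.5/25)
      = 43.88 / 29.18 = 1.5038 = 150.38%

F_rel = 150.4%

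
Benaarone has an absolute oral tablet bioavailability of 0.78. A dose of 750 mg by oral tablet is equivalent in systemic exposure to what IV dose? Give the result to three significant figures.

Systemic exposure from an extravascular dose = F × D_ev, so the equivalent IV dose is F × D_ev.
D_iv = F × D_ev = 0.78 × 750 = 585 mg

D_iv = 585 mg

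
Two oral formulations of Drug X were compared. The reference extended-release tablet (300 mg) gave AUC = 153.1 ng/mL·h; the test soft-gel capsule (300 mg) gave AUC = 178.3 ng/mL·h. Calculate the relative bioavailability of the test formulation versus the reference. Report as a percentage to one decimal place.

F_rel = 116.5%

F_rel = (AUC_test/D_test) / (AUC_ref/D_ref)
      = (178.3/300) / (153.1/300)
      = 0.594333 / 0.510333 = 1.1646 = 116.46%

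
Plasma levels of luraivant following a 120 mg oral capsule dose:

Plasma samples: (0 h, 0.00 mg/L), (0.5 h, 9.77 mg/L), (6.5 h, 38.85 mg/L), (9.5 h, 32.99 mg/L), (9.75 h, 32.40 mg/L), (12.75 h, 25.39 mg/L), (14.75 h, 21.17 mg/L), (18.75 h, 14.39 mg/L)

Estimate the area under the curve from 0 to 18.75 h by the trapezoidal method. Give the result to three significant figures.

Trapezoidal AUC_0→18.75:
  [0→0.5]: (0.00+9.77)/2 × 0.5 = 2.4425
  [0.5→6.5]: (9.77+38.85)/2 × 6 = 145.86
  [6.5→9.5]: (38.85+32.99)/2 × 3 = 107.76
  [9.5→9.75]: (32.99+32.40)/2 × 0.25 = 8.17375
  [9.75→12.75]: (32.40+25.39)/2 × 3 = 86.685
  [12.75→14.75]: (25.39+21.17)/2 × 2 = 46.56
  [14.75→18.75]: (21.17+14.39)/2 × 4 = 71.12
  Sum = 468.60125 mg/L·h

AUC = 469 mg/L·h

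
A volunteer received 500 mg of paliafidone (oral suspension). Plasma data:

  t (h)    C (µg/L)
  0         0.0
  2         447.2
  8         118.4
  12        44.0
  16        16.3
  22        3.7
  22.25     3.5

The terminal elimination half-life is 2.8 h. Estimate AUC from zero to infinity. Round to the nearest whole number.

Trapezoidal AUC_0→22.25:
  [0→2]: (0.0+447.2)/2 × 2 = 447.2
  [2→8]: (447.2+118.4)/2 × 6 = 1696.8
  [8→12]: (118.4+44.0)/2 × 4 = 324.8
  [12→16]: (44.0+16.3)/2 × 4 = 120.6
  [16→22]: (16.3+3.7)/2 × 6 = 60.0
  [22→22.25]: (3.7+3.5)/2 × 0.25 = 0.9
  Sum = 2650.3 µg/L·h
k_e = ln2 / t½ = 0.693147 / 2.8 = 0.2476 h^-1
Extrapolated tail: C_last / k_e = 3.5 / 0.2476 = 14.136
AUC_0→∞ = 2650.3 + 14.136 = 2664.436 µg/L·h

AUC = 2664 µg/L·h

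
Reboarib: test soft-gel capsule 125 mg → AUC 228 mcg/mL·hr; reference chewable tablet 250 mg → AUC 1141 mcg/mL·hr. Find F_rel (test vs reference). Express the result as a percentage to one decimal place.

F_rel = 40.0%

F_rel = (AUC_test/D_test) / (AUC_ref/D_ref)
      = (228/125) / (1141/250)
      = 1.824 / 4.564 = 0.3996 = 39.96%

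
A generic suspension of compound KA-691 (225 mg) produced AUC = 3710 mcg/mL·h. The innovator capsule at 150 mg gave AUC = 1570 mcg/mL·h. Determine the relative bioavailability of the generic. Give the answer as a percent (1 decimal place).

F_rel = 157.5%

F_rel = (AUC_test/D_test) / (AUC_ref/D_ref)
      = (3710/225) / (1570/150)
      = 16.4889 / 10.4667 = 1.5754 = 157.54%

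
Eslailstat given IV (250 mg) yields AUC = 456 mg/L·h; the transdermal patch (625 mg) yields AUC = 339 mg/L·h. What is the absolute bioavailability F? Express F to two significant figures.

F = (AUC_ev / D_ev) / (AUC_iv / D_iv)
  = (339/625) / (456/250)
  = 0.5424 / 1.824 = 0.2974

F = 0.30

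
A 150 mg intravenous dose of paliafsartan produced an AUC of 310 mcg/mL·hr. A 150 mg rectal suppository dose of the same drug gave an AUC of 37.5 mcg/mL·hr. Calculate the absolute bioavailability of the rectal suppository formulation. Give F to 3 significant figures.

F = 0.121

F = (AUC_ev / D_ev) / (AUC_iv / D_iv)
  = (37.5/150) / (310/150)
  = 0.25 / 2.06667 = 0.1210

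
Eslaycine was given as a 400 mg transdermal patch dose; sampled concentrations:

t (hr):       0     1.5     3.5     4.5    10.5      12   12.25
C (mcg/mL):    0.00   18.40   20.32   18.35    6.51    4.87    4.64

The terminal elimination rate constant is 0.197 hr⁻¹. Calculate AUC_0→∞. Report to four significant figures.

Trapezoidal AUC_0→12.25:
  [0→1.5]: (0.00+18.40)/2 × 1.5 = 13.8
  [1.5→3.5]: (18.40+20.32)/2 × 2 = 38.72
  [3.5→4.5]: (20.32+18.35)/2 × 1 = 19.335
  [4.5→10.5]: (18.35+6.51)/2 × 6 = 74.58
  [10.5→12]: (6.51+4.87)/2 × 1.5 = 8.535
  [12→12.25]: (4.87+4.64)/2 × 0.25 = 1.18875
  Sum = 156.15875 mcg/mL·hr
Extrapolated tail: C_last / k_e = 4.64 / 0.197 = 23.553
AUC_0→∞ = 156.15875 + 23.553 = 179.71175 mcg/mL·hr

AUC = 179.7 mcg/mL·hr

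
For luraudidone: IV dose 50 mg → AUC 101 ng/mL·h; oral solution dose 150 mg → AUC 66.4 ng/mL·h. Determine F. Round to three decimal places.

F = (AUC_ev / D_ev) / (AUC_iv / D_iv)
  = (66.4/150) / (101/50)
  = 0.442667 / 2.02 = 0.2191

F = 0.219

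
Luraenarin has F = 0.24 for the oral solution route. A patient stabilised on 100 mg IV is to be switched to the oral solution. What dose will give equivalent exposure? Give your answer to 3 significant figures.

D_oral = 417 mg

For equal systemic exposure: F × D_ev = D_iv
D_ev = D_iv / F = 100 / 0.24 = 416.667 mg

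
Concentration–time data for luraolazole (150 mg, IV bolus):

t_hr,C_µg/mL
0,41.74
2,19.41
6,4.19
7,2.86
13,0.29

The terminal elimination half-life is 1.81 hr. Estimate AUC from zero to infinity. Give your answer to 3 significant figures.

AUC = 122 µg/mL·hr

Trapezoidal AUC_0→13:
  [0→2]: (41.74+19.41)/2 × 2 = 61.15
  [2→6]: (19.41+4.19)/2 × 4 = 47.2
  [6→7]: (4.19+2.86)/2 × 1 = 3.525
  [7→13]: (2.86+0.29)/2 × 6 = 9.45
  Sum = 121.325 µg/mL·hr
k_e = ln2 / t½ = 0.693147 / 1.81 = 0.3830 hr^-1
Extrapolated tail: C_last / k_e = 0.29 / 0.383 = 0.757
AUC_0→∞ = 121.325 + 0.757 = 122.082 µg/mL·hr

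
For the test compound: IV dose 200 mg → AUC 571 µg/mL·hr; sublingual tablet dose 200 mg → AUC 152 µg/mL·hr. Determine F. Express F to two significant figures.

F = (AUC_ev / D_ev) / (AUC_iv / D_iv)
  = (152/200) / (571/200)
  = 0.76 / 2.855 = 0.2662

F = 0.27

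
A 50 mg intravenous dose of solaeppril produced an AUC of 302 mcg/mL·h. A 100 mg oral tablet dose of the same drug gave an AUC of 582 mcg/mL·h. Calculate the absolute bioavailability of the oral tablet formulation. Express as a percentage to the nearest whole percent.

F = (AUC_ev / D_ev) / (AUC_iv / D_iv)
  = (582/100) / (302/50)
  = 5.82 / 6.04 = 0.9636
  = 96.36%

F = 96%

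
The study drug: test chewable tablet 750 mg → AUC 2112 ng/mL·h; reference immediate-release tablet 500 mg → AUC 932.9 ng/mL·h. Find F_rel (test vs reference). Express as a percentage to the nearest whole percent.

F_rel = 151%

F_rel = (AUC_test/D_test) / (AUC_ref/D_ref)
      = (2112/750) / (932.9/500)
      = 2.816 / 1.8658 = 1.5093 = 150.93%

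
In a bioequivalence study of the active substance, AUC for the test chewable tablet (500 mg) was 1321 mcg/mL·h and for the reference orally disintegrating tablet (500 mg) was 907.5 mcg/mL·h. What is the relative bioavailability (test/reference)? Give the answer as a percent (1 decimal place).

F_rel = 145.6%

F_rel = (AUC_test/D_test) / (AUC_ref/D_ref)
      = (1321/500) / (907.5/500)
      = 2.642 / 1.815 = 1.4556 = 145.56%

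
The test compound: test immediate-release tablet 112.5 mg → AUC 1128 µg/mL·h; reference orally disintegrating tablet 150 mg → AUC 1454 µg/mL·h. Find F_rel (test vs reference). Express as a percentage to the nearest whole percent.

F_rel = 103%

F_rel = (AUC_test/D_test) / (AUC_ref/D_ref)
      = (1128/112.5) / (1454/150)
      = 10.0267 / 9.69333 = 1.0344 = 103.44%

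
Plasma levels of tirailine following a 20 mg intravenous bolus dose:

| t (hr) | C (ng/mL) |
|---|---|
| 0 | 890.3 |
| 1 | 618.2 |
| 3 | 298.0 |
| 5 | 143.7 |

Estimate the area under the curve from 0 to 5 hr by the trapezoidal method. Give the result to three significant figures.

Trapezoidal AUC_0→5:
  [0→1]: (890.3+618.2)/2 × 1 = 754.25
  [1→3]: (618.2+298.0)/2 × 2 = 916.2
  [3→5]: (298.0+143.7)/2 × 2 = 441.7
  Sum = 2112.15 ng/mL·hr

AUC = 2110 ng/mL·hr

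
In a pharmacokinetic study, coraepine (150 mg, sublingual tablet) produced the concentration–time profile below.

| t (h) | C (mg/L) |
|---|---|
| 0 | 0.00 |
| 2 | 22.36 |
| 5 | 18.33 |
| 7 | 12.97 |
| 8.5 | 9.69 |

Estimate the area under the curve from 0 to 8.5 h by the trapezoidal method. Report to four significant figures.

Trapezoidal AUC_0→8.5:
  [0→2]: (0.00+22.36)/2 × 2 = 22.36
  [2→5]: (22.36+18.33)/2 × 3 = 61.035
  [5→7]: (18.33+12.97)/2 × 2 = 31.3
  [7→8.5]: (12.97+9.69)/2 × 1.5 = 16.995
  Sum = 131.69 mg/L·h

AUC = 131.7 mg/L·h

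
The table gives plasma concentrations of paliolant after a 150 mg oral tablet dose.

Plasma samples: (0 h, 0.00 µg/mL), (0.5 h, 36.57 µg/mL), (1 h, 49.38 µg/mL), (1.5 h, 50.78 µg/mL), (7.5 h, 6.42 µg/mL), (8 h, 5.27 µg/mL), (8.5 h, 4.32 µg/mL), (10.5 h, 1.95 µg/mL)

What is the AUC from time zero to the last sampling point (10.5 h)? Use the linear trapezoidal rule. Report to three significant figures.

Trapezoidal AUC_0→10.5:
  [0→0.5]: (0.00+36.57)/2 × 0.5 = 9.1425
  [0.5→1]: (36.57+49.38)/2 × 0.5 = 21.4875
  [1→1.5]: (49.38+50.78)/2 × 0.5 = 25.04
  [1.5→7.5]: (50.78+6.42)/2 × 6 = 171.6
  [7.5→8]: (6.42+5.27)/2 × 0.5 = 2.9225
  [8→8.5]: (5.27+4.32)/2 × 0.5 = 2.3975
  [8.5→10.5]: (4.32+1.95)/2 × 2 = 6.27
  Sum = 238.86 µg/mL·h

AUC = 239 µg/mL·h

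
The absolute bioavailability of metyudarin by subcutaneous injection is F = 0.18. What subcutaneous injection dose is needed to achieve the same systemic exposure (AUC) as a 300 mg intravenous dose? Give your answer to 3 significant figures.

D_subcutaneous = 1670 mg

For equal systemic exposure: F × D_ev = D_iv
D_ev = D_iv / F = 300 / 0.18 = 1666.67 mg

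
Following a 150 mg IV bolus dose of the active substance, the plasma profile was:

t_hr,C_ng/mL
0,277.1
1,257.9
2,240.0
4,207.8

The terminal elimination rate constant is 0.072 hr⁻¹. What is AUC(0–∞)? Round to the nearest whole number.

Trapezoidal AUC_0→4:
  [0→1]: (277.1+257.9)/2 × 1 = 267.5
  [1→2]: (257.9+240.0)/2 × 1 = 248.95
  [2→4]: (240.0+207.8)/2 × 2 = 447.8
  Sum = 964.25 ng/mL·hr
Extrapolated tail: C_last / k_e = 207.8 / 0.072 = 2886.111
AUC_0→∞ = 964.25 + 2886.111 = 3850.361 ng/mL·hr

AUC = 3850 ng/mL·hr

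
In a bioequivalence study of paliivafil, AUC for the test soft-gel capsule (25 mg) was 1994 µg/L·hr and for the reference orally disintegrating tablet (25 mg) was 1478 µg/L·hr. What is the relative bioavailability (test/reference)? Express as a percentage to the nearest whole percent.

F_rel = 135%

F_rel = (AUC_test/D_test) / (AUC_ref/D_ref)
      = (1994/25) / (1478/25)
      = 79.76 / 59.12 = 1.3491 = 134.91%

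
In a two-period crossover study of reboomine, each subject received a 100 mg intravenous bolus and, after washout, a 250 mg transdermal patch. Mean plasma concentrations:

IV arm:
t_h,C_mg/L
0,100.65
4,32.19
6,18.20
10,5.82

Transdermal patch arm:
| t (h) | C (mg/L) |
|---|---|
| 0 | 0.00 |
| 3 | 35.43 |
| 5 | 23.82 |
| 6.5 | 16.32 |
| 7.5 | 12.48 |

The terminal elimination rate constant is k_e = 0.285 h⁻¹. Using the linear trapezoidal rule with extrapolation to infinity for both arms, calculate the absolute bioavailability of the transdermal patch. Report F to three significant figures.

F = 0.209

Trapezoidal AUC_0→10 (IV):
  [0→4]: (100.65+32.19)/2 × 4 = 265.68
  [4→6]: (32.19+18.20)/2 × 2 = 50.39
  [6→10]: (18.20+5.82)/2 × 4 = 48.04
  Sum = 364.11 mg/L·h
IV tail: 5.82/0.285 = 20.421; AUC_iv,0→∞ = 364.11 + 20.421 = 384.531 mg/L·h
Trapezoidal AUC_0→7.5 (transdermal patch):
  [0→3]: (0.00+35.43)/2 × 3 = 53.145
  [3→5]: (35.43+23.82)/2 × 2 = 59.25
  [5→6.5]: (23.82+16.32)/2 × 1.5 = 30.105
  [6.5→7.5]: (16.32+12.48)/2 × 1 = 14.4
  Sum = 156.9 mg/L·h
transdermal patch tail: 12.48/0.285 = 43.789; AUC_ev,0→∞ = 156.9 + 43.789 = 200.689 mg/L·h
F = (AUC_ev/D_ev)/(AUC_iv/D_iv) = (200.689/250)/(384.531/100) = 0.802756/3.84531 = 0.2088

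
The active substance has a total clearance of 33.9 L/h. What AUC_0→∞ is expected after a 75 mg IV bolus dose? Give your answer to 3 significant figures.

AUC = 2.21 mg/L·h

AUC_0→∞ = Dose_iv / CL
        = 75 / 33.9 = 2.21239 mg/L·h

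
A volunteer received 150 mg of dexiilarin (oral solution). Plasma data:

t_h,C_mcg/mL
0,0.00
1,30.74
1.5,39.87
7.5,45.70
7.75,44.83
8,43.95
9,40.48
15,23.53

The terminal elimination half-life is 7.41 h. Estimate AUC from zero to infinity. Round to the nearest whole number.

AUC = 798 mcg/mL·h

Trapezoidal AUC_0→15:
  [0→1]: (0.00+30.74)/2 × 1 = 15.37
  [1→1.5]: (30.74+39.87)/2 × 0.5 = 17.6525
  [1.5→7.5]: (39.87+45.70)/2 × 6 = 256.71
  [7.5→7.75]: (45.70+44.83)/2 × 0.25 = 11.31625
  [7.75→8]: (44.83+43.95)/2 × 0.25 = 11.0975
  [8→9]: (43.95+40.48)/2 × 1 = 42.215
  [9→15]: (40.48+23.53)/2 × 6 = 192.03
  Sum = 546.39125 mcg/mL·h
k_e = ln2 / t½ = 0.693147 / 7.41 = 0.0935 h^-1
Extrapolated tail: C_last / k_e = 23.53 / 0.0935 = 251.658
AUC_0→∞ = 546.39125 + 251.658 = 798.04925 mcg/mL·h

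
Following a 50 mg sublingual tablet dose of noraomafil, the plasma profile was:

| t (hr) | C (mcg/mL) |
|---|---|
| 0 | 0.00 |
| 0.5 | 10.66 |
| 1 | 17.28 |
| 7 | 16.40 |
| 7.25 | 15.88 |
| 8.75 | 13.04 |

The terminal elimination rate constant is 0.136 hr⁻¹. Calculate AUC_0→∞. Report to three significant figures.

AUC = 232 mcg/mL·hr

Trapezoidal AUC_0→8.75:
  [0→0.5]: (0.00+10.66)/2 × 0.5 = 2.665
  [0.5→1]: (10.66+17.28)/2 × 0.5 = 6.985
  [1→7]: (17.28+16.40)/2 × 6 = 101.04
  [7→7.25]: (16.40+15.88)/2 × 0.25 = 4.035
  [7.25→8.75]: (15.88+13.04)/2 × 1.5 = 21.69
  Sum = 136.415 mcg/mL·hr
Extrapolated tail: C_last / k_e = 13.04 / 0.136 = 95.882
AUC_0→∞ = 136.415 + 95.882 = 232.297 mcg/mL·hr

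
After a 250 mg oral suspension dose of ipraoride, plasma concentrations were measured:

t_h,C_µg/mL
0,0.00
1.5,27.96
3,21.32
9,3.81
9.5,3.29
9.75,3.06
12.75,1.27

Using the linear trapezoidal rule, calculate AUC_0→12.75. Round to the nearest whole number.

AUC = 142 µg/mL·h

Trapezoidal AUC_0→12.75:
  [0→1.5]: (0.00+27.96)/2 × 1.5 = 20.97
  [1.5→3]: (27.96+21.32)/2 × 1.5 = 36.96
  [3→9]: (21.32+3.81)/2 × 6 = 75.39
  [9→9.5]: (3.81+3.29)/2 × 0.5 = 1.775
  [9.5→9.75]: (3.29+3.06)/2 × 0.25 = 0.79375
  [9.75→12.75]: (3.06+1.27)/2 × 3 = 6.495
  Sum = 142.38375 µg/mL·h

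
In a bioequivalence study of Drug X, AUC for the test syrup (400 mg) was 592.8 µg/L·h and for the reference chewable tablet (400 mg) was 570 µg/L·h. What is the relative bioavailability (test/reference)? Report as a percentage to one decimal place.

F_rel = 104.0%

F_rel = (AUC_test/D_test) / (AUC_ref/D_ref)
      = (592.8/400) / (570/400)
      = 1.482 / 1.425 = 1.0400 = 104.00%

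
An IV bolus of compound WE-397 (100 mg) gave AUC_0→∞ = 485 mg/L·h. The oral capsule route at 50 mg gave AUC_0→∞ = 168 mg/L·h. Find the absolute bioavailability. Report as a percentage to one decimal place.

F = (AUC_ev / D_ev) / (AUC_iv / D_iv)
  = (168/50) / (485/100)
  = 3.36 / 4.85 = 0.6928
  = 69.28%

F = 69.3%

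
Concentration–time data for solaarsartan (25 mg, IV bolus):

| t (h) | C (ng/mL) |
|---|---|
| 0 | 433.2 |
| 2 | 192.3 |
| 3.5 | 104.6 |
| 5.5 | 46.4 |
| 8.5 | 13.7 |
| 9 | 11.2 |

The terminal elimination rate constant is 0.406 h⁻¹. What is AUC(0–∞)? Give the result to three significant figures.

AUC = 1120 ng/mL·h

Trapezoidal AUC_0→9:
  [0→2]: (433.2+192.3)/2 × 2 = 625.5
  [2→3.5]: (192.3+104.6)/2 × 1.5 = 222.675
  [3.5→5.5]: (104.6+46.4)/2 × 2 = 151.0
  [5.5→8.5]: (46.4+13.7)/2 × 3 = 90.15
  [8.5→9]: (13.7+11.2)/2 × 0.5 = 6.225
  Sum = 1095.55 ng/mL·h
Extrapolated tail: C_last / k_e = 11.2 / 0.406 = 27.586
AUC_0→∞ = 1095.55 + 27.586 = 1123.136 ng/mL·h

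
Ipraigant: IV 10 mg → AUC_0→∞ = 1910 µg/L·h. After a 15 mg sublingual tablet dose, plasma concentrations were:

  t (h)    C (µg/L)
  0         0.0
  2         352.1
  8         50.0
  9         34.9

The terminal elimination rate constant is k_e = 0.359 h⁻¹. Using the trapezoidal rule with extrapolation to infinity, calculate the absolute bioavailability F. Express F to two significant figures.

F = 0.59

Trapezoidal AUC_0→9 (sublingual tablet):
  [0→2]: (0.0+352.1)/2 × 2 = 352.1
  [2→8]: (352.1+50.0)/2 × 6 = 1206.3
  [8→9]: (50.0+34.9)/2 × 1 = 42.45
  Sum = 1600.85 µg/L·h
Tail: C_last/k_e = 34.9/0.359 = 97.214
AUC_0→∞ (sublingual tablet) = 1600.85 + 97.214 = 1698.064 µg/L·h
F = (AUC_ev/D_ev)/(AUC_iv/D_iv) = (1698.064/15)/(1910/10) = 113.204/191 = 0.5927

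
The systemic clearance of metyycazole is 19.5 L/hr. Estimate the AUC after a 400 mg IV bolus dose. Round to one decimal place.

AUC = 20.5 mg/L·hr

AUC_0→∞ = Dose_iv / CL
        = 400 / 19.5 = 20.5128 mg/L·hr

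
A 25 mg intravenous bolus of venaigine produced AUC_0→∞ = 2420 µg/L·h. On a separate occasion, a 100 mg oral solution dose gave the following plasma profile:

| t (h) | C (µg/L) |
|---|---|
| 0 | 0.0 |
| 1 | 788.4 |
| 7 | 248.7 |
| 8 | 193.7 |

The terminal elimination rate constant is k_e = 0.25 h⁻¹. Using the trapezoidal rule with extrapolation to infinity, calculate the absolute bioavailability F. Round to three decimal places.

Trapezoidal AUC_0→8 (oral solution):
  [0→1]: (0.0+788.4)/2 × 1 = 394.2
  [1→7]: (788.4+248.7)/2 × 6 = 3111.3
  [7→8]: (248.7+193.7)/2 × 1 = 221.2
  Sum = 3726.7 µg/L·h
Tail: C_last/k_e = 193.7/0.25 = 774.800
AUC_0→∞ (oral solution) = 3726.7 + 774.800 = 4501.5 µg/L·h
F = (AUC_ev/D_ev)/(AUC_iv/D_iv) = (4501.5/100)/(2420/25) = 45.015/96.8 = 0.4650

F = 0.465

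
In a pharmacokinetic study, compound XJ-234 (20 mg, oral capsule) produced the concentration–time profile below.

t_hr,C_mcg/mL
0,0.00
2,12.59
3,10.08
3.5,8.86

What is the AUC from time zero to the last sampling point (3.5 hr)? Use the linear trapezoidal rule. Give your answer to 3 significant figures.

Trapezoidal AUC_0→3.5:
  [0→2]: (0.00+12.59)/2 × 2 = 12.59
  [2→3]: (12.59+10.08)/2 × 1 = 11.335
  [3→3.5]: (10.08+8.86)/2 × 0.5 = 4.735
  Sum = 28.66 mcg/mL·hr

AUC = 28.7 mcg/mL·hr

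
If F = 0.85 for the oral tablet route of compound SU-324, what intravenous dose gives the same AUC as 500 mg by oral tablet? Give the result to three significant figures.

D_iv = 425 mg

Systemic exposure from an extravascular dose = F × D_ev, so the equivalent IV dose is F × D_ev.
D_iv = F × D_ev = 0.85 × 500 = 425 mg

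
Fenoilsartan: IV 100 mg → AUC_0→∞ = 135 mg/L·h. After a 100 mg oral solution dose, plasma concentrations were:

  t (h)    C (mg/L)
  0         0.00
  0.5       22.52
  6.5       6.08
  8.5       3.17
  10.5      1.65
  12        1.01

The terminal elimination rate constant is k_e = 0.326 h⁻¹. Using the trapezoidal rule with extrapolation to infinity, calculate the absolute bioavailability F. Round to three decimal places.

Trapezoidal AUC_0→12 (oral solution):
  [0→0.5]: (0.00+22.52)/2 × 0.5 = 5.63
  [0.5→6.5]: (22.52+6.08)/2 × 6 = 85.8
  [6.5→8.5]: (6.08+3.17)/2 × 2 = 9.25
  [8.5→10.5]: (3.17+1.65)/2 × 2 = 4.82
  [10.5→12]: (1.65+1.01)/2 × 1.5 = 1.995
  Sum = 107.495 mg/L·h
Tail: C_last/k_e = 1.01/0.326 = 3.098
AUC_0→∞ (oral solution) = 107.495 + 3.098 = 110.593 mg/L·h
F = (AUC_ev/D_ev)/(AUC_iv/D_iv) = (110.593/100)/(135/100) = 1.10593/1.35 = 0.8192

F = 0.819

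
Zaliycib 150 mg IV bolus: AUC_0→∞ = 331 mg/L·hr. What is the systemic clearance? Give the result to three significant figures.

CL = 0.453 L/hr

CL = Dose_iv / AUC_0→∞
   = 150 / 331 = 0.453172 L/hr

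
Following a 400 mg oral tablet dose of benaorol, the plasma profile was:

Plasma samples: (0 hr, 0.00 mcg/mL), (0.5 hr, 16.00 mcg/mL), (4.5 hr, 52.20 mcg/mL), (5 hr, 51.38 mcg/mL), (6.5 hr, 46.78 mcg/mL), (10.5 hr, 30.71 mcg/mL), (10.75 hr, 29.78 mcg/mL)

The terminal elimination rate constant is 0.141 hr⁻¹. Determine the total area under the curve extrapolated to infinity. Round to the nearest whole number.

Trapezoidal AUC_0→10.75:
  [0→0.5]: (0.00+16.00)/2 × 0.5 = 4.0
  [0.5→4.5]: (16.00+52.20)/2 × 4 = 136.4
  [4.5→5]: (52.20+51.38)/2 × 0.5 = 25.895
  [5→6.5]: (51.38+46.78)/2 × 1.5 = 73.62
  [6.5→10.5]: (46.78+30.71)/2 × 4 = 154.98
  [10.5→10.75]: (30.71+29.78)/2 × 0.25 = 7.56125
  Sum = 402.45625 mcg/mL·hr
Extrapolated tail: C_last / k_e = 29.78 / 0.141 = 211.206
AUC_0→∞ = 402.45625 + 211.206 = 613.66225 mcg/mL·hr

AUC = 614 mcg/mL·hr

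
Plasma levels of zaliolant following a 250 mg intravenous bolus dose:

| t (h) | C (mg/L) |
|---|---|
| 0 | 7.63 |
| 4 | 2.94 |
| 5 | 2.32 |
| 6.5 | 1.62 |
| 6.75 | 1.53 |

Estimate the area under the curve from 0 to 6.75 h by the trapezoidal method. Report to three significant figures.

AUC = 27.1 mg/L·h

Trapezoidal AUC_0→6.75:
  [0→4]: (7.63+2.94)/2 × 4 = 21.14
  [4→5]: (2.94+2.32)/2 × 1 = 2.63
  [5→6.5]: (2.32+1.62)/2 × 1.5 = 2.955
  [6.5→6.75]: (1.62+1.53)/2 × 0.25 = 0.39375
  Sum = 27.11875 mg/L·h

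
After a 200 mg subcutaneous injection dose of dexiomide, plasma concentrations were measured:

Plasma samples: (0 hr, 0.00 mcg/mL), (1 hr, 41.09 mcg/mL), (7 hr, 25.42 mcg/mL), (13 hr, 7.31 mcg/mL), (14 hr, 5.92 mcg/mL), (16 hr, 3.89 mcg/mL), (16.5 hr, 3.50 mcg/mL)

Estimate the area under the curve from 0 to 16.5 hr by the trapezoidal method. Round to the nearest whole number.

Trapezoidal AUC_0→16.5:
  [0→1]: (0.00+41.09)/2 × 1 = 20.545
  [1→7]: (41.09+25.42)/2 × 6 = 199.53
  [7→13]: (25.42+7.31)/2 × 6 = 98.19
  [13→14]: (7.31+5.92)/2 × 1 = 6.615
  [14→16]: (5.92+3.89)/2 × 2 = 9.81
  [16→16.5]: (3.89+3.50)/2 × 0.5 = 1.8475
  Sum = 336.5375 mcg/mL·hr

AUC = 337 mcg/mL·hr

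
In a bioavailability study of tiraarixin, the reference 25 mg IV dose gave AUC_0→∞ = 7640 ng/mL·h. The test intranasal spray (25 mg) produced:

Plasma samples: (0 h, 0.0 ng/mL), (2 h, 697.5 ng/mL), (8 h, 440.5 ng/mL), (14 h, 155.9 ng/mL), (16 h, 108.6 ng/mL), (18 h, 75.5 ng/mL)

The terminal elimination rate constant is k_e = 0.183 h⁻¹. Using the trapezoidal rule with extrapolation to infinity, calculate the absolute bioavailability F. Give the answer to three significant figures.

F = 0.885

Trapezoidal AUC_0→18 (intranasal spray):
  [0→2]: (0.0+697.5)/2 × 2 = 697.5
  [2→8]: (697.5+440.5)/2 × 6 = 3414.0
  [8→14]: (440.5+155.9)/2 × 6 = 1789.2
  [14→16]: (155.9+108.6)/2 × 2 = 264.5
  [16→18]: (108.6+75.5)/2 × 2 = 184.1
  Sum = 6349.3 ng/mL·h
Tail: C_last/k_e = 75.5/0.183 = 412.568
AUC_0→∞ (intranasal spray) = 6349.3 + 412.568 = 6761.868 ng/mL·h
F = (AUC_ev/D_ev)/(AUC_iv/D_iv) = (6761.868/25)/(7640/25) = 270.47472/305.6 = 0.8851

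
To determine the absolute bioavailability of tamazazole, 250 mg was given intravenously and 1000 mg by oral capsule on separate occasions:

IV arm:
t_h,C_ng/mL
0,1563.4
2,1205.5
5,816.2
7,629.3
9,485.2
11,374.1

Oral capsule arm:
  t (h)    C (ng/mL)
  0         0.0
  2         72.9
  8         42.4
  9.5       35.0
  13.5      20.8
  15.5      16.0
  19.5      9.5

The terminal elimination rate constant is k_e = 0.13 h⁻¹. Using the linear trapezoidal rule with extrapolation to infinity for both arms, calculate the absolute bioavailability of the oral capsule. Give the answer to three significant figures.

Trapezoidal AUC_0→11 (IV):
  [0→2]: (1563.4+1205.5)/2 × 2 = 2768.9
  [2→5]: (1205.5+816.2)/2 × 3 = 3032.55
  [5→7]: (816.2+629.3)/2 × 2 = 1445.5
  [7→9]: (629.3+485.2)/2 × 2 = 1114.5
  [9→11]: (485.2+374.1)/2 × 2 = 859.3
  Sum = 9220.75 ng/mL·h
IV tail: 374.1/0.13 = 2877.692; AUC_iv,0→∞ = 9220.75 + 2877.692 = 12098.442 ng/mL·h
Trapezoidal AUC_0→19.5 (oral capsule):
  [0→2]: (0.0+72.9)/2 × 2 = 72.9
  [2→8]: (72.9+42.4)/2 × 6 = 345.9
  [8→9.5]: (42.4+35.0)/2 × 1.5 = 58.05
  [9.5→13.5]: (35.0+20.8)/2 × 4 = 111.6
  [13.5→15.5]: (20.8+16.0)/2 × 2 = 36.8
  [15.5→19.5]: (16.0+9.5)/2 × 4 = 51.0
  Sum = 676.25 ng/mL·h
oral capsule tail: 9.5/0.13 = 73.077; AUC_ev,0→∞ = 676.25 + 73.077 = 749.327 ng/mL·h
F = (AUC_ev/D_ev)/(AUC_iv/D_iv) = (749.327/1000)/(12098.442/250) = 0.749327/48.393768 = 0.0155

F = 0.0155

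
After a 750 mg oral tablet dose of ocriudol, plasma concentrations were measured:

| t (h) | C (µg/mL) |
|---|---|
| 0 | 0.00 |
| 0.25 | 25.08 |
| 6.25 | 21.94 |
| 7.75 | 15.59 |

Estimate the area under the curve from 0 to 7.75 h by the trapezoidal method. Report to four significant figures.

AUC = 172.3 µg/mL·h

Trapezoidal AUC_0→7.75:
  [0→0.25]: (0.00+25.08)/2 × 0.25 = 3.135
  [0.25→6.25]: (25.08+21.94)/2 × 6 = 141.06
  [6.25→7.75]: (21.94+15.59)/2 × 1.5 = 28.1475
  Sum = 172.3425 µg/mL·h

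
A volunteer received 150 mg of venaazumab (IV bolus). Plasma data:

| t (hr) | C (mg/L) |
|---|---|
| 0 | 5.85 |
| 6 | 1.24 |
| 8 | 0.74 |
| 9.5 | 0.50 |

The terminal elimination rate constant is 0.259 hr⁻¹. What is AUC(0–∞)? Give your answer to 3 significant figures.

Trapezoidal AUC_0→9.5:
  [0→6]: (5.85+1.24)/2 × 6 = 21.27
  [6→8]: (1.24+0.74)/2 × 2 = 1.98
  [8→9.5]: (0.74+0.50)/2 × 1.5 = 0.93
  Sum = 24.18 mg/L·hr
Extrapolated tail: C_last / k_e = 0.50 / 0.259 = 1.931
AUC_0→∞ = 24.18 + 1.931 = 26.111 mg/L·hr

AUC = 26.1 mg/L·hr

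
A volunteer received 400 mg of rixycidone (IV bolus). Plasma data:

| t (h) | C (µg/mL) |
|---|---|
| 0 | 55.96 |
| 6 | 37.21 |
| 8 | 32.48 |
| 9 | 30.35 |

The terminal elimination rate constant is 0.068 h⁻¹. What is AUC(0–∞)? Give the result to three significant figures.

Trapezoidal AUC_0→9:
  [0→6]: (55.96+37.21)/2 × 6 = 279.51
  [6→8]: (37.21+32.48)/2 × 2 = 69.69
  [8→9]: (32.48+30.35)/2 × 1 = 31.415
  Sum = 380.615 µg/mL·h
Extrapolated tail: C_last / k_e = 30.35 / 0.068 = 446.324
AUC_0→∞ = 380.615 + 446.324 = 826.939 µg/mL·h

AUC = 827 µg/mL·h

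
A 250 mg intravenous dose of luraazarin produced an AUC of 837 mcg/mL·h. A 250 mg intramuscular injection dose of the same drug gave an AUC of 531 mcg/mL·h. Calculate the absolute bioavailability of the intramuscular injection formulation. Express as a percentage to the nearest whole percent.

F = (AUC_ev / D_ev) / (AUC_iv / D_iv)
  = (531/250) / (837/250)
  = 2.124 / 3.348 = 0.6344
  = 63.44%

F = 63%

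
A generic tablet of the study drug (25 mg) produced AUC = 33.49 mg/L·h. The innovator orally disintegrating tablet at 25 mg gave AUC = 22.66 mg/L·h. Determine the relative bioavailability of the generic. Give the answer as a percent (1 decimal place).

F_rel = (AUC_test/D_test) / (AUC_ref/D_ref)
      = (33.49/25) / (22.66/25)
      = 1.3396 / 0.9064 = 1.4779 = 147.79%

F_rel = 147.8%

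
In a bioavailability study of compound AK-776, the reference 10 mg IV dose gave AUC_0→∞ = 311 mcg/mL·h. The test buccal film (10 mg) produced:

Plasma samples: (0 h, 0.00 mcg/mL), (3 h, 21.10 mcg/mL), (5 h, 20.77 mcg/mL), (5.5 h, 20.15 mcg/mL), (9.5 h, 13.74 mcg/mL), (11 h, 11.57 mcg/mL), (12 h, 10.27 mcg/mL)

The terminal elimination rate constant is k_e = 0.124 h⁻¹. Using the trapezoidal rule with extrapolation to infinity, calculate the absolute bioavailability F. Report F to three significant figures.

F = 0.850

Trapezoidal AUC_0→12 (buccal film):
  [0→3]: (0.00+21.10)/2 × 3 = 31.65
  [3→5]: (21.10+20.77)/2 × 2 = 41.87
  [5→5.5]: (20.77+20.15)/2 × 0.5 = 10.23
  [5.5→9.5]: (20.15+13.74)/2 × 4 = 67.78
  [9.5→11]: (13.74+11.57)/2 × 1.5 = 18.9825
  [11→12]: (11.57+10.27)/2 × 1 = 10.92
  Sum = 181.4325 mcg/mL·h
Tail: C_last/k_e = 10.27/0.124 = 82.823
AUC_0→∞ (buccal film) = 181.4325 + 82.823 = 264.2555 mcg/mL·h
F = (AUC_ev/D_ev)/(AUC_iv/D_iv) = (264.2555/10)/(311/10) = 26.42555/31.1 = 0.8497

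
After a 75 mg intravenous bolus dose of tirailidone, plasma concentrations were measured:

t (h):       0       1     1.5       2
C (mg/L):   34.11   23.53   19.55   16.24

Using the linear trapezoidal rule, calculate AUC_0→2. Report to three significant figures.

AUC = 48.5 mg/L·h

Trapezoidal AUC_0→2:
  [0→1]: (34.11+23.53)/2 × 1 = 28.82
  [1→1.5]: (23.53+19.55)/2 × 0.5 = 10.77
  [1.5→2]: (19.55+16.24)/2 × 0.5 = 8.9475
  Sum = 48.5375 mg/L·h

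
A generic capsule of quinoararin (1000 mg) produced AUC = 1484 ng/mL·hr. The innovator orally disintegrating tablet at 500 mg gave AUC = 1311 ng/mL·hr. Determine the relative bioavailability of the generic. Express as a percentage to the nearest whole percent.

F_rel = 57%

F_rel = (AUC_test/D_test) / (AUC_ref/D_ref)
      = (1484/1000) / (1311/500)
      = 1.484 / 2.622 = 0.5660 = 56.60%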